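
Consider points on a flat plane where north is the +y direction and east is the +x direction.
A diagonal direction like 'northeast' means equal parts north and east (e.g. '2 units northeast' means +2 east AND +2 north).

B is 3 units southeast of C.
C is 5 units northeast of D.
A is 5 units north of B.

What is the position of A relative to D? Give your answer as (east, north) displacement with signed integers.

Answer: A is at (east=8, north=7) relative to D.

Derivation:
Place D at the origin (east=0, north=0).
  C is 5 units northeast of D: delta (east=+5, north=+5); C at (east=5, north=5).
  B is 3 units southeast of C: delta (east=+3, north=-3); B at (east=8, north=2).
  A is 5 units north of B: delta (east=+0, north=+5); A at (east=8, north=7).
Therefore A relative to D: (east=8, north=7).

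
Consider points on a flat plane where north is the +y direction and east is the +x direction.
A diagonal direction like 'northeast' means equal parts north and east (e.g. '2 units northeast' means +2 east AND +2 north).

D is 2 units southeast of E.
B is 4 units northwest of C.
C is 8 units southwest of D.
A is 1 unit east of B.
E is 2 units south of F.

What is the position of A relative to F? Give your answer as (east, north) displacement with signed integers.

Answer: A is at (east=-9, north=-8) relative to F.

Derivation:
Place F at the origin (east=0, north=0).
  E is 2 units south of F: delta (east=+0, north=-2); E at (east=0, north=-2).
  D is 2 units southeast of E: delta (east=+2, north=-2); D at (east=2, north=-4).
  C is 8 units southwest of D: delta (east=-8, north=-8); C at (east=-6, north=-12).
  B is 4 units northwest of C: delta (east=-4, north=+4); B at (east=-10, north=-8).
  A is 1 unit east of B: delta (east=+1, north=+0); A at (east=-9, north=-8).
Therefore A relative to F: (east=-9, north=-8).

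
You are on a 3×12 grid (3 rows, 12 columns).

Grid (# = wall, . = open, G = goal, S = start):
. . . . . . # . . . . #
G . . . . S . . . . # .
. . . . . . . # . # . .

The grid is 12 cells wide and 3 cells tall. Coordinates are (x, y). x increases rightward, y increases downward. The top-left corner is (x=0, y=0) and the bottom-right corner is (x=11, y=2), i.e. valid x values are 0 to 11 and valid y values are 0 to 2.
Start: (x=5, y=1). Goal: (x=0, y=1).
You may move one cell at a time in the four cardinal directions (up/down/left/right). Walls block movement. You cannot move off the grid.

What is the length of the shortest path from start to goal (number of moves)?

Answer: Shortest path length: 5

Derivation:
BFS from (x=5, y=1) until reaching (x=0, y=1):
  Distance 0: (x=5, y=1)
  Distance 1: (x=5, y=0), (x=4, y=1), (x=6, y=1), (x=5, y=2)
  Distance 2: (x=4, y=0), (x=3, y=1), (x=7, y=1), (x=4, y=2), (x=6, y=2)
  Distance 3: (x=3, y=0), (x=7, y=0), (x=2, y=1), (x=8, y=1), (x=3, y=2)
  Distance 4: (x=2, y=0), (x=8, y=0), (x=1, y=1), (x=9, y=1), (x=2, y=2), (x=8, y=2)
  Distance 5: (x=1, y=0), (x=9, y=0), (x=0, y=1), (x=1, y=2)  <- goal reached here
One shortest path (5 moves): (x=5, y=1) -> (x=4, y=1) -> (x=3, y=1) -> (x=2, y=1) -> (x=1, y=1) -> (x=0, y=1)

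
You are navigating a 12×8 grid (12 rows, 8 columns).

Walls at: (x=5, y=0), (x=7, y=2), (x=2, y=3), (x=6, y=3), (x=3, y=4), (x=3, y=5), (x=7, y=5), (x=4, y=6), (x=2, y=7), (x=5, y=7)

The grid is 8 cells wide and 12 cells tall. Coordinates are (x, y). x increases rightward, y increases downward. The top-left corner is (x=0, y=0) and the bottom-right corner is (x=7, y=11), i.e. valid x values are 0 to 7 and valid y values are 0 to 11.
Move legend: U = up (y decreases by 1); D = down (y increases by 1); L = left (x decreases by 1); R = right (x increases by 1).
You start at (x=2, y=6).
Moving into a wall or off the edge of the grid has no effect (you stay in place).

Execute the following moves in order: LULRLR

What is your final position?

Start: (x=2, y=6)
  L (left): (x=2, y=6) -> (x=1, y=6)
  U (up): (x=1, y=6) -> (x=1, y=5)
  L (left): (x=1, y=5) -> (x=0, y=5)
  R (right): (x=0, y=5) -> (x=1, y=5)
  L (left): (x=1, y=5) -> (x=0, y=5)
  R (right): (x=0, y=5) -> (x=1, y=5)
Final: (x=1, y=5)

Answer: Final position: (x=1, y=5)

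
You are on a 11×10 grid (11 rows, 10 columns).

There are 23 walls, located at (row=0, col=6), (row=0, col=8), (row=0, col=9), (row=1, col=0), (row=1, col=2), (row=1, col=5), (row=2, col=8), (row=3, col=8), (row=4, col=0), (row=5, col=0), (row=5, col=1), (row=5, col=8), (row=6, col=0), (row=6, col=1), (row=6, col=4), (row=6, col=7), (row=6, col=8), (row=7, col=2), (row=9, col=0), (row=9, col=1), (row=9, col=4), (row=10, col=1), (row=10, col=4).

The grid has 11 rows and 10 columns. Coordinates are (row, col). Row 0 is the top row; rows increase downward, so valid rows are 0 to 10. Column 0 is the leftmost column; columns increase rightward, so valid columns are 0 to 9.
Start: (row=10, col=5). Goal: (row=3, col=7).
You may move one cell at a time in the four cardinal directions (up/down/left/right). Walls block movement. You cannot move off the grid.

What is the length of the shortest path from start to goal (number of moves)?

BFS from (row=10, col=5) until reaching (row=3, col=7):
  Distance 0: (row=10, col=5)
  Distance 1: (row=9, col=5), (row=10, col=6)
  Distance 2: (row=8, col=5), (row=9, col=6), (row=10, col=7)
  Distance 3: (row=7, col=5), (row=8, col=4), (row=8, col=6), (row=9, col=7), (row=10, col=8)
  Distance 4: (row=6, col=5), (row=7, col=4), (row=7, col=6), (row=8, col=3), (row=8, col=7), (row=9, col=8), (row=10, col=9)
  Distance 5: (row=5, col=5), (row=6, col=6), (row=7, col=3), (row=7, col=7), (row=8, col=2), (row=8, col=8), (row=9, col=3), (row=9, col=9)
  Distance 6: (row=4, col=5), (row=5, col=4), (row=5, col=6), (row=6, col=3), (row=7, col=8), (row=8, col=1), (row=8, col=9), (row=9, col=2), (row=10, col=3)
  Distance 7: (row=3, col=5), (row=4, col=4), (row=4, col=6), (row=5, col=3), (row=5, col=7), (row=6, col=2), (row=7, col=1), (row=7, col=9), (row=8, col=0), (row=10, col=2)
  Distance 8: (row=2, col=5), (row=3, col=4), (row=3, col=6), (row=4, col=3), (row=4, col=7), (row=5, col=2), (row=6, col=9), (row=7, col=0)
  Distance 9: (row=2, col=4), (row=2, col=6), (row=3, col=3), (row=3, col=7), (row=4, col=2), (row=4, col=8), (row=5, col=9)  <- goal reached here
One shortest path (9 moves): (row=10, col=5) -> (row=10, col=6) -> (row=9, col=6) -> (row=8, col=6) -> (row=7, col=6) -> (row=6, col=6) -> (row=5, col=6) -> (row=5, col=7) -> (row=4, col=7) -> (row=3, col=7)

Answer: Shortest path length: 9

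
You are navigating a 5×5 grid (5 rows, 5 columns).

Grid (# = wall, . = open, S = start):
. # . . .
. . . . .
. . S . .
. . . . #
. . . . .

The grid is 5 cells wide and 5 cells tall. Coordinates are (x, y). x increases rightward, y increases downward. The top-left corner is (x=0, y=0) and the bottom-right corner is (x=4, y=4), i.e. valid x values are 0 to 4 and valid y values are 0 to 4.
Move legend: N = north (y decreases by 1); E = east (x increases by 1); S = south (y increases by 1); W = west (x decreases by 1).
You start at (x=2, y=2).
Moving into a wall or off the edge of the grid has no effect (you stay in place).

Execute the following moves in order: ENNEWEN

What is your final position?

Answer: Final position: (x=4, y=0)

Derivation:
Start: (x=2, y=2)
  E (east): (x=2, y=2) -> (x=3, y=2)
  N (north): (x=3, y=2) -> (x=3, y=1)
  N (north): (x=3, y=1) -> (x=3, y=0)
  E (east): (x=3, y=0) -> (x=4, y=0)
  W (west): (x=4, y=0) -> (x=3, y=0)
  E (east): (x=3, y=0) -> (x=4, y=0)
  N (north): blocked, stay at (x=4, y=0)
Final: (x=4, y=0)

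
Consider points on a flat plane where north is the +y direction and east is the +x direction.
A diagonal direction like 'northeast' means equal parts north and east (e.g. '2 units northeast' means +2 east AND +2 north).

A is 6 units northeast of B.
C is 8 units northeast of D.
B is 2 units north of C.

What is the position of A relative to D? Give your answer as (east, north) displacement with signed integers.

Answer: A is at (east=14, north=16) relative to D.

Derivation:
Place D at the origin (east=0, north=0).
  C is 8 units northeast of D: delta (east=+8, north=+8); C at (east=8, north=8).
  B is 2 units north of C: delta (east=+0, north=+2); B at (east=8, north=10).
  A is 6 units northeast of B: delta (east=+6, north=+6); A at (east=14, north=16).
Therefore A relative to D: (east=14, north=16).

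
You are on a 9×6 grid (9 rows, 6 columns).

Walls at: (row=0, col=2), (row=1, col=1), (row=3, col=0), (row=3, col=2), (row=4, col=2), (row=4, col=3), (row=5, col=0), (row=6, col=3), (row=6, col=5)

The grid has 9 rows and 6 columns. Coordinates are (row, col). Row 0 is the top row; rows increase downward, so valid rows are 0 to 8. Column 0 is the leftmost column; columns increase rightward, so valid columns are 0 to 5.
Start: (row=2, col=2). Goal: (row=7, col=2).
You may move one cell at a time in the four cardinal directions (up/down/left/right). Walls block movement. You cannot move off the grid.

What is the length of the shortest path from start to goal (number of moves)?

BFS from (row=2, col=2) until reaching (row=7, col=2):
  Distance 0: (row=2, col=2)
  Distance 1: (row=1, col=2), (row=2, col=1), (row=2, col=3)
  Distance 2: (row=1, col=3), (row=2, col=0), (row=2, col=4), (row=3, col=1), (row=3, col=3)
  Distance 3: (row=0, col=3), (row=1, col=0), (row=1, col=4), (row=2, col=5), (row=3, col=4), (row=4, col=1)
  Distance 4: (row=0, col=0), (row=0, col=4), (row=1, col=5), (row=3, col=5), (row=4, col=0), (row=4, col=4), (row=5, col=1)
  Distance 5: (row=0, col=1), (row=0, col=5), (row=4, col=5), (row=5, col=2), (row=5, col=4), (row=6, col=1)
  Distance 6: (row=5, col=3), (row=5, col=5), (row=6, col=0), (row=6, col=2), (row=6, col=4), (row=7, col=1)
  Distance 7: (row=7, col=0), (row=7, col=2), (row=7, col=4), (row=8, col=1)  <- goal reached here
One shortest path (7 moves): (row=2, col=2) -> (row=2, col=1) -> (row=3, col=1) -> (row=4, col=1) -> (row=5, col=1) -> (row=5, col=2) -> (row=6, col=2) -> (row=7, col=2)

Answer: Shortest path length: 7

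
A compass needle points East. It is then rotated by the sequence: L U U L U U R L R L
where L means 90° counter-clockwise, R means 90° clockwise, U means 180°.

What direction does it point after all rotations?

Answer: Final heading: West

Derivation:
Start: East
  L (left (90° counter-clockwise)) -> North
  U (U-turn (180°)) -> South
  U (U-turn (180°)) -> North
  L (left (90° counter-clockwise)) -> West
  U (U-turn (180°)) -> East
  U (U-turn (180°)) -> West
  R (right (90° clockwise)) -> North
  L (left (90° counter-clockwise)) -> West
  R (right (90° clockwise)) -> North
  L (left (90° counter-clockwise)) -> West
Final: West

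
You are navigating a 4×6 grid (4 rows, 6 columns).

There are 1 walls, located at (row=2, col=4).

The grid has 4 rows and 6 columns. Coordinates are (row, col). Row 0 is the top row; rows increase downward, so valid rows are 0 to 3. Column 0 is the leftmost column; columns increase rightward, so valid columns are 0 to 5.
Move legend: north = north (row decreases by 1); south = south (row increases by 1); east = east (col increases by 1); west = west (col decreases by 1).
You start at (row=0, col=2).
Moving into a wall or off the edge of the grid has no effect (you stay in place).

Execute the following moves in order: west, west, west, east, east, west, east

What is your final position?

Answer: Final position: (row=0, col=2)

Derivation:
Start: (row=0, col=2)
  west (west): (row=0, col=2) -> (row=0, col=1)
  west (west): (row=0, col=1) -> (row=0, col=0)
  west (west): blocked, stay at (row=0, col=0)
  east (east): (row=0, col=0) -> (row=0, col=1)
  east (east): (row=0, col=1) -> (row=0, col=2)
  west (west): (row=0, col=2) -> (row=0, col=1)
  east (east): (row=0, col=1) -> (row=0, col=2)
Final: (row=0, col=2)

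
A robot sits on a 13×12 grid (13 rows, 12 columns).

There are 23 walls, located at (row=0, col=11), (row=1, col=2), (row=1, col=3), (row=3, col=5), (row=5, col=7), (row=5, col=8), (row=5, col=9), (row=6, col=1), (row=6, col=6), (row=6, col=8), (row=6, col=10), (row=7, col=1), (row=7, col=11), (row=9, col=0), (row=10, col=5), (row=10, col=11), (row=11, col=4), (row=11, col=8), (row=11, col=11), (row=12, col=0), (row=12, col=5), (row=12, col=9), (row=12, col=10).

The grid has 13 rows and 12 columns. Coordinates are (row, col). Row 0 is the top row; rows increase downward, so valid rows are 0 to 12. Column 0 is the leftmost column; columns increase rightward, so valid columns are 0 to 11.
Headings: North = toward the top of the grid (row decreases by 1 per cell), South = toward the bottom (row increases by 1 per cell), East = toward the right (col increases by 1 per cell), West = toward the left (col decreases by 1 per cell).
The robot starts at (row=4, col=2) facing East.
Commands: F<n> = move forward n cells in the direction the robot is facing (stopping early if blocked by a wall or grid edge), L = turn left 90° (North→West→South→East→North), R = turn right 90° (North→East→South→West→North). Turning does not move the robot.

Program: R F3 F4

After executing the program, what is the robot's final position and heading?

Answer: Final position: (row=11, col=2), facing South

Derivation:
Start: (row=4, col=2), facing East
  R: turn right, now facing South
  F3: move forward 3, now at (row=7, col=2)
  F4: move forward 4, now at (row=11, col=2)
Final: (row=11, col=2), facing South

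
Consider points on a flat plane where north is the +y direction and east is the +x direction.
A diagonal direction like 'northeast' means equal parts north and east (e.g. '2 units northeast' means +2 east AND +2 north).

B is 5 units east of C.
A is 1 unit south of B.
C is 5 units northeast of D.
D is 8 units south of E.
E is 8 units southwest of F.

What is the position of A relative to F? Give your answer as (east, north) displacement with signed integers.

Place F at the origin (east=0, north=0).
  E is 8 units southwest of F: delta (east=-8, north=-8); E at (east=-8, north=-8).
  D is 8 units south of E: delta (east=+0, north=-8); D at (east=-8, north=-16).
  C is 5 units northeast of D: delta (east=+5, north=+5); C at (east=-3, north=-11).
  B is 5 units east of C: delta (east=+5, north=+0); B at (east=2, north=-11).
  A is 1 unit south of B: delta (east=+0, north=-1); A at (east=2, north=-12).
Therefore A relative to F: (east=2, north=-12).

Answer: A is at (east=2, north=-12) relative to F.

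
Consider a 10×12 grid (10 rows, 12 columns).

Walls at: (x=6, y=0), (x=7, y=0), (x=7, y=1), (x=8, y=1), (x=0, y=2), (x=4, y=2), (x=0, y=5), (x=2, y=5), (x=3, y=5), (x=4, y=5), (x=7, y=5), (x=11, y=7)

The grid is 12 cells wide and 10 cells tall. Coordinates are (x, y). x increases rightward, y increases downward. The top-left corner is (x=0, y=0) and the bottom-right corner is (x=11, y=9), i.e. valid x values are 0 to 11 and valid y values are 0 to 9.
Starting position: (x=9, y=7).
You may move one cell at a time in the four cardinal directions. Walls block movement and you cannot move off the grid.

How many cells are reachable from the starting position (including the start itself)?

Answer: Reachable cells: 108

Derivation:
BFS flood-fill from (x=9, y=7):
  Distance 0: (x=9, y=7)
  Distance 1: (x=9, y=6), (x=8, y=7), (x=10, y=7), (x=9, y=8)
  Distance 2: (x=9, y=5), (x=8, y=6), (x=10, y=6), (x=7, y=7), (x=8, y=8), (x=10, y=8), (x=9, y=9)
  Distance 3: (x=9, y=4), (x=8, y=5), (x=10, y=5), (x=7, y=6), (x=11, y=6), (x=6, y=7), (x=7, y=8), (x=11, y=8), (x=8, y=9), (x=10, y=9)
  Distance 4: (x=9, y=3), (x=8, y=4), (x=10, y=4), (x=11, y=5), (x=6, y=6), (x=5, y=7), (x=6, y=8), (x=7, y=9), (x=11, y=9)
  Distance 5: (x=9, y=2), (x=8, y=3), (x=10, y=3), (x=7, y=4), (x=11, y=4), (x=6, y=5), (x=5, y=6), (x=4, y=7), (x=5, y=8), (x=6, y=9)
  Distance 6: (x=9, y=1), (x=8, y=2), (x=10, y=2), (x=7, y=3), (x=11, y=3), (x=6, y=4), (x=5, y=5), (x=4, y=6), (x=3, y=7), (x=4, y=8), (x=5, y=9)
  Distance 7: (x=9, y=0), (x=10, y=1), (x=7, y=2), (x=11, y=2), (x=6, y=3), (x=5, y=4), (x=3, y=6), (x=2, y=7), (x=3, y=8), (x=4, y=9)
  Distance 8: (x=8, y=0), (x=10, y=0), (x=11, y=1), (x=6, y=2), (x=5, y=3), (x=4, y=4), (x=2, y=6), (x=1, y=7), (x=2, y=8), (x=3, y=9)
  Distance 9: (x=11, y=0), (x=6, y=1), (x=5, y=2), (x=4, y=3), (x=3, y=4), (x=1, y=6), (x=0, y=7), (x=1, y=8), (x=2, y=9)
  Distance 10: (x=5, y=1), (x=3, y=3), (x=2, y=4), (x=1, y=5), (x=0, y=6), (x=0, y=8), (x=1, y=9)
  Distance 11: (x=5, y=0), (x=4, y=1), (x=3, y=2), (x=2, y=3), (x=1, y=4), (x=0, y=9)
  Distance 12: (x=4, y=0), (x=3, y=1), (x=2, y=2), (x=1, y=3), (x=0, y=4)
  Distance 13: (x=3, y=0), (x=2, y=1), (x=1, y=2), (x=0, y=3)
  Distance 14: (x=2, y=0), (x=1, y=1)
  Distance 15: (x=1, y=0), (x=0, y=1)
  Distance 16: (x=0, y=0)
Total reachable: 108 (grid has 108 open cells total)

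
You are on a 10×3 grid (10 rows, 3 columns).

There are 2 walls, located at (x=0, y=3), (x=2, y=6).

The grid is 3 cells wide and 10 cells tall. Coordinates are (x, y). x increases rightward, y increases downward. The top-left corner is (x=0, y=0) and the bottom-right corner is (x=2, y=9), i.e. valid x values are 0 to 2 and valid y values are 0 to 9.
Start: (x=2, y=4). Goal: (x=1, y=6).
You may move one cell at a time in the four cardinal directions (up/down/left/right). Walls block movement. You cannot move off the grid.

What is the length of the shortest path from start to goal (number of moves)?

BFS from (x=2, y=4) until reaching (x=1, y=6):
  Distance 0: (x=2, y=4)
  Distance 1: (x=2, y=3), (x=1, y=4), (x=2, y=5)
  Distance 2: (x=2, y=2), (x=1, y=3), (x=0, y=4), (x=1, y=5)
  Distance 3: (x=2, y=1), (x=1, y=2), (x=0, y=5), (x=1, y=6)  <- goal reached here
One shortest path (3 moves): (x=2, y=4) -> (x=1, y=4) -> (x=1, y=5) -> (x=1, y=6)

Answer: Shortest path length: 3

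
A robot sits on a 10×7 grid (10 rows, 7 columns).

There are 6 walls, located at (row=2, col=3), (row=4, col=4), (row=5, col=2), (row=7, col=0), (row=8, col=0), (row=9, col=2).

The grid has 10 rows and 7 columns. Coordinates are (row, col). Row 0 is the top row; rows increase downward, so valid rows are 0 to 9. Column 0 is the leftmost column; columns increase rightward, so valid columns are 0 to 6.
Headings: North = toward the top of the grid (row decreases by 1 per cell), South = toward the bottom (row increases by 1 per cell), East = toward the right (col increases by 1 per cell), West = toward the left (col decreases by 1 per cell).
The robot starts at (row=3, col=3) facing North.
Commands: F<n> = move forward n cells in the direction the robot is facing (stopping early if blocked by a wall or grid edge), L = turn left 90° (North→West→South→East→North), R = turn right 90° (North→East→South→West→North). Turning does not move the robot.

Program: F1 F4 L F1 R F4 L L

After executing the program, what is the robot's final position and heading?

Answer: Final position: (row=0, col=2), facing South

Derivation:
Start: (row=3, col=3), facing North
  F1: move forward 0/1 (blocked), now at (row=3, col=3)
  F4: move forward 0/4 (blocked), now at (row=3, col=3)
  L: turn left, now facing West
  F1: move forward 1, now at (row=3, col=2)
  R: turn right, now facing North
  F4: move forward 3/4 (blocked), now at (row=0, col=2)
  L: turn left, now facing West
  L: turn left, now facing South
Final: (row=0, col=2), facing South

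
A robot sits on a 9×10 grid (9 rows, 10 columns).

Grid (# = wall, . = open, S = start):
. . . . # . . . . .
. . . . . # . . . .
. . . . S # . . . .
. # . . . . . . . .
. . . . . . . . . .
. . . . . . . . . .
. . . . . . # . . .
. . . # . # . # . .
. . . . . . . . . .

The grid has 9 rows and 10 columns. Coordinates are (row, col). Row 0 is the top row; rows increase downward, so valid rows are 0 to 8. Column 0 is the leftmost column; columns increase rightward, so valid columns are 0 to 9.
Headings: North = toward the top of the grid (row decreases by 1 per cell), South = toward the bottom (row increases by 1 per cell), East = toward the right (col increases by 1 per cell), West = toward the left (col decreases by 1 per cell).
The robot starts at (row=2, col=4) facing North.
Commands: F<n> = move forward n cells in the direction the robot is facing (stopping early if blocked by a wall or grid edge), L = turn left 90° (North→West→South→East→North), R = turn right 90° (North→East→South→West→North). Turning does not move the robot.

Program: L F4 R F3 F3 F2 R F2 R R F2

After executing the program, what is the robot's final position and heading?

Answer: Final position: (row=0, col=0), facing West

Derivation:
Start: (row=2, col=4), facing North
  L: turn left, now facing West
  F4: move forward 4, now at (row=2, col=0)
  R: turn right, now facing North
  F3: move forward 2/3 (blocked), now at (row=0, col=0)
  F3: move forward 0/3 (blocked), now at (row=0, col=0)
  F2: move forward 0/2 (blocked), now at (row=0, col=0)
  R: turn right, now facing East
  F2: move forward 2, now at (row=0, col=2)
  R: turn right, now facing South
  R: turn right, now facing West
  F2: move forward 2, now at (row=0, col=0)
Final: (row=0, col=0), facing West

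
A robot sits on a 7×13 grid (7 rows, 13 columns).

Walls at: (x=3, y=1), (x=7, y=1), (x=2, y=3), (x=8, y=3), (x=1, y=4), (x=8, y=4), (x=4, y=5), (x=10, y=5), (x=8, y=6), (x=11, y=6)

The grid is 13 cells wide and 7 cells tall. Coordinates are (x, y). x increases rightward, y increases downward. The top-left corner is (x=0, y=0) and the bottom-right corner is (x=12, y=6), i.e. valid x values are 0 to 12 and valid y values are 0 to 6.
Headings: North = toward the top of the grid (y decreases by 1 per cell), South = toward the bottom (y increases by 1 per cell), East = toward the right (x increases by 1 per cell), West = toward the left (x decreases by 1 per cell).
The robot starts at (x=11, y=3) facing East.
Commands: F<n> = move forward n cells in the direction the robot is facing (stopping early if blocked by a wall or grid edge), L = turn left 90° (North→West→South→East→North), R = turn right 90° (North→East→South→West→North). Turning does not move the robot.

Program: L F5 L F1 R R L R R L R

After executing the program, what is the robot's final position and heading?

Start: (x=11, y=3), facing East
  L: turn left, now facing North
  F5: move forward 3/5 (blocked), now at (x=11, y=0)
  L: turn left, now facing West
  F1: move forward 1, now at (x=10, y=0)
  R: turn right, now facing North
  R: turn right, now facing East
  L: turn left, now facing North
  R: turn right, now facing East
  R: turn right, now facing South
  L: turn left, now facing East
  R: turn right, now facing South
Final: (x=10, y=0), facing South

Answer: Final position: (x=10, y=0), facing South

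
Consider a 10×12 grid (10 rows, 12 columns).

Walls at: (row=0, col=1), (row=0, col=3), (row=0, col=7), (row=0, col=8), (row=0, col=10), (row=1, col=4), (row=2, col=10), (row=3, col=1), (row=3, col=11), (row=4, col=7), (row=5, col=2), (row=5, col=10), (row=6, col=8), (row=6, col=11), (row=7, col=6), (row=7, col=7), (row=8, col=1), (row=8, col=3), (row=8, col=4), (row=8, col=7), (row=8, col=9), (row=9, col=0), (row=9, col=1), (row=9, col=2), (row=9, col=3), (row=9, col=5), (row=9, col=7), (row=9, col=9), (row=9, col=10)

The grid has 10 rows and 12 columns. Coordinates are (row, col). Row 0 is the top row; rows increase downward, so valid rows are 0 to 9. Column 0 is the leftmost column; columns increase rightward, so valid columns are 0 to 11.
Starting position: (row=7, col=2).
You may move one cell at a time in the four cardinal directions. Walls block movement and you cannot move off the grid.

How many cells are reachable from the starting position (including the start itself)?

Answer: Reachable cells: 90

Derivation:
BFS flood-fill from (row=7, col=2):
  Distance 0: (row=7, col=2)
  Distance 1: (row=6, col=2), (row=7, col=1), (row=7, col=3), (row=8, col=2)
  Distance 2: (row=6, col=1), (row=6, col=3), (row=7, col=0), (row=7, col=4)
  Distance 3: (row=5, col=1), (row=5, col=3), (row=6, col=0), (row=6, col=4), (row=7, col=5), (row=8, col=0)
  Distance 4: (row=4, col=1), (row=4, col=3), (row=5, col=0), (row=5, col=4), (row=6, col=5), (row=8, col=5)
  Distance 5: (row=3, col=3), (row=4, col=0), (row=4, col=2), (row=4, col=4), (row=5, col=5), (row=6, col=6), (row=8, col=6)
  Distance 6: (row=2, col=3), (row=3, col=0), (row=3, col=2), (row=3, col=4), (row=4, col=5), (row=5, col=6), (row=6, col=7), (row=9, col=6)
  Distance 7: (row=1, col=3), (row=2, col=0), (row=2, col=2), (row=2, col=4), (row=3, col=5), (row=4, col=6), (row=5, col=7)
  Distance 8: (row=1, col=0), (row=1, col=2), (row=2, col=1), (row=2, col=5), (row=3, col=6), (row=5, col=8)
  Distance 9: (row=0, col=0), (row=0, col=2), (row=1, col=1), (row=1, col=5), (row=2, col=6), (row=3, col=7), (row=4, col=8), (row=5, col=9)
  Distance 10: (row=0, col=5), (row=1, col=6), (row=2, col=7), (row=3, col=8), (row=4, col=9), (row=6, col=9)
  Distance 11: (row=0, col=4), (row=0, col=6), (row=1, col=7), (row=2, col=8), (row=3, col=9), (row=4, col=10), (row=6, col=10), (row=7, col=9)
  Distance 12: (row=1, col=8), (row=2, col=9), (row=3, col=10), (row=4, col=11), (row=7, col=8), (row=7, col=10)
  Distance 13: (row=1, col=9), (row=5, col=11), (row=7, col=11), (row=8, col=8), (row=8, col=10)
  Distance 14: (row=0, col=9), (row=1, col=10), (row=8, col=11), (row=9, col=8)
  Distance 15: (row=1, col=11), (row=9, col=11)
  Distance 16: (row=0, col=11), (row=2, col=11)
Total reachable: 90 (grid has 91 open cells total)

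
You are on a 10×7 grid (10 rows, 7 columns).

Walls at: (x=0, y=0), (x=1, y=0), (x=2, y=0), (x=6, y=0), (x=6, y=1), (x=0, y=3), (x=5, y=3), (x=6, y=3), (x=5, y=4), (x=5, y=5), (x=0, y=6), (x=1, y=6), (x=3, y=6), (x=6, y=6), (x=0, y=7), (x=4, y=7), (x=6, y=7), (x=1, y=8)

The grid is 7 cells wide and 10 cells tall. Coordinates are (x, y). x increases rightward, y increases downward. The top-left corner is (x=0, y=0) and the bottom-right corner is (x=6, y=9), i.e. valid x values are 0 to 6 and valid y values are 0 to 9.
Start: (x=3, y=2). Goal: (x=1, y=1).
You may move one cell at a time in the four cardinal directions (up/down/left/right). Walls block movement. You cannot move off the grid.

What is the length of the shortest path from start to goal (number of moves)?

BFS from (x=3, y=2) until reaching (x=1, y=1):
  Distance 0: (x=3, y=2)
  Distance 1: (x=3, y=1), (x=2, y=2), (x=4, y=2), (x=3, y=3)
  Distance 2: (x=3, y=0), (x=2, y=1), (x=4, y=1), (x=1, y=2), (x=5, y=2), (x=2, y=3), (x=4, y=3), (x=3, y=4)
  Distance 3: (x=4, y=0), (x=1, y=1), (x=5, y=1), (x=0, y=2), (x=6, y=2), (x=1, y=3), (x=2, y=4), (x=4, y=4), (x=3, y=5)  <- goal reached here
One shortest path (3 moves): (x=3, y=2) -> (x=2, y=2) -> (x=1, y=2) -> (x=1, y=1)

Answer: Shortest path length: 3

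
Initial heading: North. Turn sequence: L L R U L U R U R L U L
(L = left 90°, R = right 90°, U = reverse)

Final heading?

Answer: Final heading: South

Derivation:
Start: North
  L (left (90° counter-clockwise)) -> West
  L (left (90° counter-clockwise)) -> South
  R (right (90° clockwise)) -> West
  U (U-turn (180°)) -> East
  L (left (90° counter-clockwise)) -> North
  U (U-turn (180°)) -> South
  R (right (90° clockwise)) -> West
  U (U-turn (180°)) -> East
  R (right (90° clockwise)) -> South
  L (left (90° counter-clockwise)) -> East
  U (U-turn (180°)) -> West
  L (left (90° counter-clockwise)) -> South
Final: South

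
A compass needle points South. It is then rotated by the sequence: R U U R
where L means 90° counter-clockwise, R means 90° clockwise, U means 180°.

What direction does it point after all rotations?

Start: South
  R (right (90° clockwise)) -> West
  U (U-turn (180°)) -> East
  U (U-turn (180°)) -> West
  R (right (90° clockwise)) -> North
Final: North

Answer: Final heading: North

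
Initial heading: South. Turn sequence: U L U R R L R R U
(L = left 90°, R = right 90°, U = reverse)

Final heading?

Answer: Final heading: South

Derivation:
Start: South
  U (U-turn (180°)) -> North
  L (left (90° counter-clockwise)) -> West
  U (U-turn (180°)) -> East
  R (right (90° clockwise)) -> South
  R (right (90° clockwise)) -> West
  L (left (90° counter-clockwise)) -> South
  R (right (90° clockwise)) -> West
  R (right (90° clockwise)) -> North
  U (U-turn (180°)) -> South
Final: South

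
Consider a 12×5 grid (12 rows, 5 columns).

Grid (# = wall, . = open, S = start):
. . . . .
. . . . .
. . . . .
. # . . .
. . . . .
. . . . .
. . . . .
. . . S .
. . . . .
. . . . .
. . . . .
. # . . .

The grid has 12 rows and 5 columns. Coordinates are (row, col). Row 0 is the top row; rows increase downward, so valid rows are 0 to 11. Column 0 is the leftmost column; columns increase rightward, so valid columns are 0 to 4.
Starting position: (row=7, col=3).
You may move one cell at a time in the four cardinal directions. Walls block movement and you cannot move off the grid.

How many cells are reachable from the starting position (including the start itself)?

Answer: Reachable cells: 58

Derivation:
BFS flood-fill from (row=7, col=3):
  Distance 0: (row=7, col=3)
  Distance 1: (row=6, col=3), (row=7, col=2), (row=7, col=4), (row=8, col=3)
  Distance 2: (row=5, col=3), (row=6, col=2), (row=6, col=4), (row=7, col=1), (row=8, col=2), (row=8, col=4), (row=9, col=3)
  Distance 3: (row=4, col=3), (row=5, col=2), (row=5, col=4), (row=6, col=1), (row=7, col=0), (row=8, col=1), (row=9, col=2), (row=9, col=4), (row=10, col=3)
  Distance 4: (row=3, col=3), (row=4, col=2), (row=4, col=4), (row=5, col=1), (row=6, col=0), (row=8, col=0), (row=9, col=1), (row=10, col=2), (row=10, col=4), (row=11, col=3)
  Distance 5: (row=2, col=3), (row=3, col=2), (row=3, col=4), (row=4, col=1), (row=5, col=0), (row=9, col=0), (row=10, col=1), (row=11, col=2), (row=11, col=4)
  Distance 6: (row=1, col=3), (row=2, col=2), (row=2, col=4), (row=4, col=0), (row=10, col=0)
  Distance 7: (row=0, col=3), (row=1, col=2), (row=1, col=4), (row=2, col=1), (row=3, col=0), (row=11, col=0)
  Distance 8: (row=0, col=2), (row=0, col=4), (row=1, col=1), (row=2, col=0)
  Distance 9: (row=0, col=1), (row=1, col=0)
  Distance 10: (row=0, col=0)
Total reachable: 58 (grid has 58 open cells total)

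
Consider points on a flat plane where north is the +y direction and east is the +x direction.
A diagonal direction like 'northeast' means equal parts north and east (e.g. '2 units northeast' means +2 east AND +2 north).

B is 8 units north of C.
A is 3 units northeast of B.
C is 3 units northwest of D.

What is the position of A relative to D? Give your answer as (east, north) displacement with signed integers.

Place D at the origin (east=0, north=0).
  C is 3 units northwest of D: delta (east=-3, north=+3); C at (east=-3, north=3).
  B is 8 units north of C: delta (east=+0, north=+8); B at (east=-3, north=11).
  A is 3 units northeast of B: delta (east=+3, north=+3); A at (east=0, north=14).
Therefore A relative to D: (east=0, north=14).

Answer: A is at (east=0, north=14) relative to D.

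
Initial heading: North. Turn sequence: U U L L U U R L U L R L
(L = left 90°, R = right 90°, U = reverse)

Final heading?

Start: North
  U (U-turn (180°)) -> South
  U (U-turn (180°)) -> North
  L (left (90° counter-clockwise)) -> West
  L (left (90° counter-clockwise)) -> South
  U (U-turn (180°)) -> North
  U (U-turn (180°)) -> South
  R (right (90° clockwise)) -> West
  L (left (90° counter-clockwise)) -> South
  U (U-turn (180°)) -> North
  L (left (90° counter-clockwise)) -> West
  R (right (90° clockwise)) -> North
  L (left (90° counter-clockwise)) -> West
Final: West

Answer: Final heading: West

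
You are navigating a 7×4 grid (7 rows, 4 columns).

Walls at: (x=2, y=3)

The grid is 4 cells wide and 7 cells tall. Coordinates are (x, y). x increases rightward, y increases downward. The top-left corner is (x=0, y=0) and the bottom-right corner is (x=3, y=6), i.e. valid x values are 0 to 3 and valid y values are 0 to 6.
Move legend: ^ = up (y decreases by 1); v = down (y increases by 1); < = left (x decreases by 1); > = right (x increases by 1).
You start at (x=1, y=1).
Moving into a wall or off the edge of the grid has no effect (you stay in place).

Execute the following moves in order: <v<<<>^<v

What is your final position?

Start: (x=1, y=1)
  < (left): (x=1, y=1) -> (x=0, y=1)
  v (down): (x=0, y=1) -> (x=0, y=2)
  [×3]< (left): blocked, stay at (x=0, y=2)
  > (right): (x=0, y=2) -> (x=1, y=2)
  ^ (up): (x=1, y=2) -> (x=1, y=1)
  < (left): (x=1, y=1) -> (x=0, y=1)
  v (down): (x=0, y=1) -> (x=0, y=2)
Final: (x=0, y=2)

Answer: Final position: (x=0, y=2)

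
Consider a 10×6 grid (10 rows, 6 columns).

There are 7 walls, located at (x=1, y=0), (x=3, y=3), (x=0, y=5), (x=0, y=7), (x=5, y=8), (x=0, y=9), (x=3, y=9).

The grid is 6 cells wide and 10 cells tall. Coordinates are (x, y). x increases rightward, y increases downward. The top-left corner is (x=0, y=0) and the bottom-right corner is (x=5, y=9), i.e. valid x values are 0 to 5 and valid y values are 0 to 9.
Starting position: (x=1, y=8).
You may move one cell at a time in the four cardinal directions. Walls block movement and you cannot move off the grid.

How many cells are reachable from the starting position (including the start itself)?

BFS flood-fill from (x=1, y=8):
  Distance 0: (x=1, y=8)
  Distance 1: (x=1, y=7), (x=0, y=8), (x=2, y=8), (x=1, y=9)
  Distance 2: (x=1, y=6), (x=2, y=7), (x=3, y=8), (x=2, y=9)
  Distance 3: (x=1, y=5), (x=0, y=6), (x=2, y=6), (x=3, y=7), (x=4, y=8)
  Distance 4: (x=1, y=4), (x=2, y=5), (x=3, y=6), (x=4, y=7), (x=4, y=9)
  Distance 5: (x=1, y=3), (x=0, y=4), (x=2, y=4), (x=3, y=5), (x=4, y=6), (x=5, y=7), (x=5, y=9)
  Distance 6: (x=1, y=2), (x=0, y=3), (x=2, y=3), (x=3, y=4), (x=4, y=5), (x=5, y=6)
  Distance 7: (x=1, y=1), (x=0, y=2), (x=2, y=2), (x=4, y=4), (x=5, y=5)
  Distance 8: (x=0, y=1), (x=2, y=1), (x=3, y=2), (x=4, y=3), (x=5, y=4)
  Distance 9: (x=0, y=0), (x=2, y=0), (x=3, y=1), (x=4, y=2), (x=5, y=3)
  Distance 10: (x=3, y=0), (x=4, y=1), (x=5, y=2)
  Distance 11: (x=4, y=0), (x=5, y=1)
  Distance 12: (x=5, y=0)
Total reachable: 53 (grid has 53 open cells total)

Answer: Reachable cells: 53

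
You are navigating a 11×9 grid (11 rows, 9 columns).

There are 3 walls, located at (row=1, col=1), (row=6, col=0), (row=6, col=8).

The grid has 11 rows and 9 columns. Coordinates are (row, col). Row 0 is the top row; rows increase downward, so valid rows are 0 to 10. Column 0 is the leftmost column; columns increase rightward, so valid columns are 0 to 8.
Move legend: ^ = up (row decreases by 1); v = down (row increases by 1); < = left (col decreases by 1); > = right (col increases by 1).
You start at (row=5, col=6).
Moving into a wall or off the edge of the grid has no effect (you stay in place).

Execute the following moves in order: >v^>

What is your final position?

Start: (row=5, col=6)
  > (right): (row=5, col=6) -> (row=5, col=7)
  v (down): (row=5, col=7) -> (row=6, col=7)
  ^ (up): (row=6, col=7) -> (row=5, col=7)
  > (right): (row=5, col=7) -> (row=5, col=8)
Final: (row=5, col=8)

Answer: Final position: (row=5, col=8)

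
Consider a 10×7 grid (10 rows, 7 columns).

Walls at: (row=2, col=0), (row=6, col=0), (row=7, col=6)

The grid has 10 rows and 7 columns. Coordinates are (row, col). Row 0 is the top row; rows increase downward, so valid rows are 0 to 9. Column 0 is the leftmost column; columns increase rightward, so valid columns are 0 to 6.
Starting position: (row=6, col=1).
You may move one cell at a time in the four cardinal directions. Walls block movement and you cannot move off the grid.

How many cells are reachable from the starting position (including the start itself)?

Answer: Reachable cells: 67

Derivation:
BFS flood-fill from (row=6, col=1):
  Distance 0: (row=6, col=1)
  Distance 1: (row=5, col=1), (row=6, col=2), (row=7, col=1)
  Distance 2: (row=4, col=1), (row=5, col=0), (row=5, col=2), (row=6, col=3), (row=7, col=0), (row=7, col=2), (row=8, col=1)
  Distance 3: (row=3, col=1), (row=4, col=0), (row=4, col=2), (row=5, col=3), (row=6, col=4), (row=7, col=3), (row=8, col=0), (row=8, col=2), (row=9, col=1)
  Distance 4: (row=2, col=1), (row=3, col=0), (row=3, col=2), (row=4, col=3), (row=5, col=4), (row=6, col=5), (row=7, col=4), (row=8, col=3), (row=9, col=0), (row=9, col=2)
  Distance 5: (row=1, col=1), (row=2, col=2), (row=3, col=3), (row=4, col=4), (row=5, col=5), (row=6, col=6), (row=7, col=5), (row=8, col=4), (row=9, col=3)
  Distance 6: (row=0, col=1), (row=1, col=0), (row=1, col=2), (row=2, col=3), (row=3, col=4), (row=4, col=5), (row=5, col=6), (row=8, col=5), (row=9, col=4)
  Distance 7: (row=0, col=0), (row=0, col=2), (row=1, col=3), (row=2, col=4), (row=3, col=5), (row=4, col=6), (row=8, col=6), (row=9, col=5)
  Distance 8: (row=0, col=3), (row=1, col=4), (row=2, col=5), (row=3, col=6), (row=9, col=6)
  Distance 9: (row=0, col=4), (row=1, col=5), (row=2, col=6)
  Distance 10: (row=0, col=5), (row=1, col=6)
  Distance 11: (row=0, col=6)
Total reachable: 67 (grid has 67 open cells total)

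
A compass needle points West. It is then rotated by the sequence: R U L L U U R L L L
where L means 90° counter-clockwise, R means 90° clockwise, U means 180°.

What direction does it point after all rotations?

Start: West
  R (right (90° clockwise)) -> North
  U (U-turn (180°)) -> South
  L (left (90° counter-clockwise)) -> East
  L (left (90° counter-clockwise)) -> North
  U (U-turn (180°)) -> South
  U (U-turn (180°)) -> North
  R (right (90° clockwise)) -> East
  L (left (90° counter-clockwise)) -> North
  L (left (90° counter-clockwise)) -> West
  L (left (90° counter-clockwise)) -> South
Final: South

Answer: Final heading: South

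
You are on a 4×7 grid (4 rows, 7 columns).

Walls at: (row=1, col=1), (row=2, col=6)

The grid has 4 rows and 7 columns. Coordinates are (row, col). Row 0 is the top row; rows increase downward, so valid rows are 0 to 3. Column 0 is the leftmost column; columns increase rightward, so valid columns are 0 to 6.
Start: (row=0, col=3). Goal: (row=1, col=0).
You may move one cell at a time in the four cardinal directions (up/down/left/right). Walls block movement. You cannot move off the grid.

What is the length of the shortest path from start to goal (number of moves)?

Answer: Shortest path length: 4

Derivation:
BFS from (row=0, col=3) until reaching (row=1, col=0):
  Distance 0: (row=0, col=3)
  Distance 1: (row=0, col=2), (row=0, col=4), (row=1, col=3)
  Distance 2: (row=0, col=1), (row=0, col=5), (row=1, col=2), (row=1, col=4), (row=2, col=3)
  Distance 3: (row=0, col=0), (row=0, col=6), (row=1, col=5), (row=2, col=2), (row=2, col=4), (row=3, col=3)
  Distance 4: (row=1, col=0), (row=1, col=6), (row=2, col=1), (row=2, col=5), (row=3, col=2), (row=3, col=4)  <- goal reached here
One shortest path (4 moves): (row=0, col=3) -> (row=0, col=2) -> (row=0, col=1) -> (row=0, col=0) -> (row=1, col=0)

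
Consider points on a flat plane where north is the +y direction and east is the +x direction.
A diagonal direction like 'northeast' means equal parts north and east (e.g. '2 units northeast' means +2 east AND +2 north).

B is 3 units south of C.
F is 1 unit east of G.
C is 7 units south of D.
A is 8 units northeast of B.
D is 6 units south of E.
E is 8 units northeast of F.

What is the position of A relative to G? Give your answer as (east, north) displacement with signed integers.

Answer: A is at (east=17, north=0) relative to G.

Derivation:
Place G at the origin (east=0, north=0).
  F is 1 unit east of G: delta (east=+1, north=+0); F at (east=1, north=0).
  E is 8 units northeast of F: delta (east=+8, north=+8); E at (east=9, north=8).
  D is 6 units south of E: delta (east=+0, north=-6); D at (east=9, north=2).
  C is 7 units south of D: delta (east=+0, north=-7); C at (east=9, north=-5).
  B is 3 units south of C: delta (east=+0, north=-3); B at (east=9, north=-8).
  A is 8 units northeast of B: delta (east=+8, north=+8); A at (east=17, north=0).
Therefore A relative to G: (east=17, north=0).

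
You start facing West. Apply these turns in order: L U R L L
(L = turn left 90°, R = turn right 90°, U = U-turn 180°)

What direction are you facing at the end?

Answer: Final heading: West

Derivation:
Start: West
  L (left (90° counter-clockwise)) -> South
  U (U-turn (180°)) -> North
  R (right (90° clockwise)) -> East
  L (left (90° counter-clockwise)) -> North
  L (left (90° counter-clockwise)) -> West
Final: West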